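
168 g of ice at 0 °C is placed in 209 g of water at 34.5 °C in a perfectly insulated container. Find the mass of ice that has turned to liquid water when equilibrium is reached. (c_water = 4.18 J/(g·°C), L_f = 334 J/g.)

Heat available from the water dropping to 0 °C: 209×4.18×34.5 = 30140 J.
To melt every bit of ice: 168×334 = 56112 J.
That's not enough to melt it all — equilibrium is at 0 °C with ice remaining.
m_melt = 30140 / L_f = 90.24 g.

m_melted ≈ 90.2 g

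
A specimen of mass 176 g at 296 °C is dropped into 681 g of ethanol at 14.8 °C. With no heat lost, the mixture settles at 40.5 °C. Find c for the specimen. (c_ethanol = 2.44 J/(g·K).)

m_s c (T_s − T_f) = m_ethanol c_ethanol (T_f − T_0):
176·c·(296 − 40.5) = 681·2.44·(40.5 − 14.8)
44968 c = 42704  ⇒  c ≈ 0.9497 J/(g·K)

c ≈ 0.95 J/(g·K)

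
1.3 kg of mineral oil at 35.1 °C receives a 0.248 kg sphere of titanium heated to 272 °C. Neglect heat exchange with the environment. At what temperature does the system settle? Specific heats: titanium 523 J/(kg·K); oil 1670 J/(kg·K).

Taking heat into each body as positive, Σ m c ΔT = 0:
0.248·523·(T − 272) + 1.3·1670·(T − 35.1) = 0
129.7(T − 272) + 2171(T − 35.1) = 0
2300.7 T = 111482
T = 111482/2300.7 ≈ 48.46 °C

T_f ≈ 48.5 °C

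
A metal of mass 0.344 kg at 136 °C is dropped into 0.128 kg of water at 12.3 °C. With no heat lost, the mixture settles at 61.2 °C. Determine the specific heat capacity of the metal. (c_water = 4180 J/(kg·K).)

c ≈ 1020 J/(kg·K)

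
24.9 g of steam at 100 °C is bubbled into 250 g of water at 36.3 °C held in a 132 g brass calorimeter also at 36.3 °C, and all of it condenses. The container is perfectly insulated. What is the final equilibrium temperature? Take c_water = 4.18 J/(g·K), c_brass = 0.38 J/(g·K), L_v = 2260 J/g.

T_f ≈ 88.8 °C

Energy conservation, ΣQ = 0:
latent heat released on condensation: 24.9×2260 = 56274
  condensate cools 100→T: 24.9×4.18×(T − 100) = 104.08(T − 100)
  water warms: 250×4.18×(T − 36.3) = 1045(T − 36.3)
  brass cup: 132×0.38×(T − 36.3) = 50.16(T − 36.3)
1199.2 T = 56274 + 10408 + 39754 = 106437
T ≈ 88.75 °C (< 100 °C, so full condensation is consistent).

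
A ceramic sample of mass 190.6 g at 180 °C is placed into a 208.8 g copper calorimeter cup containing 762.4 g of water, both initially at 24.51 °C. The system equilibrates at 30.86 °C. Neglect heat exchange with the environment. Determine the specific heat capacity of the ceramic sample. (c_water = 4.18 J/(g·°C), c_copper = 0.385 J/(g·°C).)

c ≈ 0.73 J/(g·°C)

Heat gained plus heat lost sum to zero:
190.6·c·(30.86 − 180) + 762.4·4.18·(30.86 − 24.51) + 208.8·0.385·(30.86 − 24.51) = 0
-28426 c = -20747
c = -20747/-28426 ≈ 0.7299 J/(g·°C)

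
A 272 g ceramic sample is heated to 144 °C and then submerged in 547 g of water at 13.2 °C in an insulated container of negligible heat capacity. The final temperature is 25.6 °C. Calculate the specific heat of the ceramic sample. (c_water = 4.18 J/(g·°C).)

Taking heat into each body as positive, Σ m c ΔT = 0:
272·c·(25.6 − 144) + 547·4.18·(25.6 − 13.2) = 0
-32205 c = -28352
c = -28352/-32205 ≈ 0.8804 J/(g·°C)

c ≈ 0.88 J/(g·°C)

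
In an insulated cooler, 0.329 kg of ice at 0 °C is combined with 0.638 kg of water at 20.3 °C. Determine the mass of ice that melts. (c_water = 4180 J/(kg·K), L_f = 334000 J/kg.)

m_melted ≈ 0.162 kg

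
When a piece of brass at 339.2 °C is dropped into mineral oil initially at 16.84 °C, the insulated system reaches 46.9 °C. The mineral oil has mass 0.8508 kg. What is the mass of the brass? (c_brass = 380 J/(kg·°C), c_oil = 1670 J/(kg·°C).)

m ≈ 0.385 kg

|Q_brass| = |Q_oil|:
m·380·(339.2 − 46.9) = 0.8508·1670·(46.9 − 16.84)
111074 m = 42710  ⇒  m ≈ 0.3845 kg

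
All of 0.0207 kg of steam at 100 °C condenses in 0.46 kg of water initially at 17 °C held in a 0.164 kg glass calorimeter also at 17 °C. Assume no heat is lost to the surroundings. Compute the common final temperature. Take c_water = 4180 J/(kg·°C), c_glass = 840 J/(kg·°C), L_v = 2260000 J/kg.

T_f ≈ 42.1 °C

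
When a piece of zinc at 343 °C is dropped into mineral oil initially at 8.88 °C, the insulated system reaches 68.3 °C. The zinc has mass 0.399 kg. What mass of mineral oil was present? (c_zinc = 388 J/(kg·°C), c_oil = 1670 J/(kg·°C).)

|Q_zinc| = |Q_oil|:
0.399·388·(343 − 68.3) = m·1670·(68.3 − 8.88)
99231 m = 42527  ⇒  m ≈ 0.4286 kg

m ≈ 0.429 kg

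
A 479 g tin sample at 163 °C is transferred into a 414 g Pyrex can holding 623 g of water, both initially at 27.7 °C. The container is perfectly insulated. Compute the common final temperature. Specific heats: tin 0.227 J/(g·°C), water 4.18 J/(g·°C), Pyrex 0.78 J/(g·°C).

T_f = Σ m_i c_i T_i / Σ m_i c_i:
T_f = (108.73×163 + 2604.1×27.7 + 322.92×27.7) / (108.73 + 2604.1 + 322.92)
    = 98803 / 3035.8 ≈ 32.55 °C

T_f ≈ 32.5 °C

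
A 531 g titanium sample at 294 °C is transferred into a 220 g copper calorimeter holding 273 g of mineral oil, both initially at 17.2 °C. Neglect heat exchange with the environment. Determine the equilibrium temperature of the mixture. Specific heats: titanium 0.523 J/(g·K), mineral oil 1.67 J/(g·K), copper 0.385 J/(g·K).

T_f ≈ 111.1 °C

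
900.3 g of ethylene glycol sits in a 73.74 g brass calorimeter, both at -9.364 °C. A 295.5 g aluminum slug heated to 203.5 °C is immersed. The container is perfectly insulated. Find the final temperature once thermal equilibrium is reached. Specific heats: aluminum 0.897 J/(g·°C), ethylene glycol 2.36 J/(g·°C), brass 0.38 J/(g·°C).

T_f ≈ 14.0 °C

Net heat exchanged in the isolated system is zero:
295.5*0.897*(T − 203.5) + 900.3*2.36*(T − (-9.364)) + 73.74*0.38*(T − (-9.364)) = 0
265.06(T − 203.5) + 2124.7(T − (-9.364)) + 28.02(T − (-9.364)) = 0
(265.06 + 2124.7 + 28.02) T = 265.06*203.5 + 2124.7*(-9.364) + 28.02*(-9.364)
T ≈ 13.97 °C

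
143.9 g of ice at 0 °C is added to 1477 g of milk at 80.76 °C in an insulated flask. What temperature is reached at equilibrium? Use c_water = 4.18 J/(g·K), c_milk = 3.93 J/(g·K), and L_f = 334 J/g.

T_f ≈ 65.7 °C

Sum of m c ΔT and latent-heat terms is zero:
latent heat to melt: 143.9·334 = 48063
  warm the meltwater: 601.5 T
  milk: 5804.6(T − 80.76)
6406.1 T = 468780 − 48063 = 420718
T ≈ 65.67 °C (positive, so assuming full melt was valid).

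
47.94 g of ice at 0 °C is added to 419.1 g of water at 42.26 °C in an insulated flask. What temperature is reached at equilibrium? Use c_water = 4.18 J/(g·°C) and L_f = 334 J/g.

T_f ≈ 29.7 °C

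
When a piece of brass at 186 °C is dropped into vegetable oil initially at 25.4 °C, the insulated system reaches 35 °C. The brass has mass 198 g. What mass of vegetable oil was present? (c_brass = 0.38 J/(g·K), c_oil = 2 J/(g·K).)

Net heat exchanged in the isolated system is zero:
198×0.38×(35 − 186) + m×2×(35 − 25.4) = 0
19.2 m = 11361
m = 11361/19.2 ≈ 591.7 g

m ≈ 592 g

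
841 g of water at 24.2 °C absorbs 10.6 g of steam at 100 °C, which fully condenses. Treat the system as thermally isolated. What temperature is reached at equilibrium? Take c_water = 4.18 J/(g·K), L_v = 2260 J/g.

T_f ≈ 31.9 °C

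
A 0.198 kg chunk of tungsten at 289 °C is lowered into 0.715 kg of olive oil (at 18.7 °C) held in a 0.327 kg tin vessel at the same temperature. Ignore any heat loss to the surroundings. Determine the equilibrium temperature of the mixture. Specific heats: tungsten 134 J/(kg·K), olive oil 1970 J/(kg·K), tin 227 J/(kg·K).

T_f ≈ 23.5 °C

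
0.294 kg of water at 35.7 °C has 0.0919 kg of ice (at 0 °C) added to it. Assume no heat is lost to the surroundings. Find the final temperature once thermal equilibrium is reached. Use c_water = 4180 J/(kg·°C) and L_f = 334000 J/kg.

T_f ≈ 8.2 °C

Let T be the final temperature. ΣQ_i = 0:
latent heat to melt: 0.0919×334000 = 30695
  meltwater 0→T: 0.0919×4180×T = 384.14 T
  water cools: 0.294×4180×(T − 35.7) = 1228.9(T − 35.7)
1613.1 T = 43872 − 30695 = 13178
T ≈ 8.17 °C (positive, so assuming full melt was valid).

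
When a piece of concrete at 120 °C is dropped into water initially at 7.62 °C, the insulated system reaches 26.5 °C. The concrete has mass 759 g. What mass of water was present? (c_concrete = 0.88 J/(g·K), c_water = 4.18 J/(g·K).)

Energy conservation, ΣQ = 0:
759·0.88·(26.5 − 120) + m·4.18·(26.5 − 7.62) = 0
78.92 m = 62451
m = 62451/78.92 ≈ 791.3 g

m ≈ 791 g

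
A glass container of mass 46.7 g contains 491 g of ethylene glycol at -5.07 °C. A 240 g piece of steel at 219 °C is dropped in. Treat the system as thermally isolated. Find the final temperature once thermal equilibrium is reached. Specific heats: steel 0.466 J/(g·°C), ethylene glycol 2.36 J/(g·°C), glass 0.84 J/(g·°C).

T_f ≈ 14.1 °C

Heat gained plus heat lost sum to zero:
240×0.466×(T − 219) + 491×2.36×(T − (-5.07)) + 46.7×0.84×(T − (-5.07)) = 0
111.84(T − 219) + 1158.8(T − (-5.07)) + 39.23(T − (-5.07)) = 0
(111.84 + 1158.8 + 39.23) T = 111.84×219 + 1158.8×(-5.07) + 39.23×(-5.07)
T = 18419/1309.8 ≈ 14.06 °C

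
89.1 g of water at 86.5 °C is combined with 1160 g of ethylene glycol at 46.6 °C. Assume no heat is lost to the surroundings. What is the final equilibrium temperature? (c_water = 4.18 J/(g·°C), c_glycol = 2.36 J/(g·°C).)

T_f ≈ 51.4 °C

|Q_water| = |Q_glycol|:
89.1·4.18·(86.5 − T) = 1160·2.36·(T − 46.6)
372.44(86.5 − T) = 2737.6(T − 46.6)
3110 T = 159788  ⇒  T ≈ 51.38 °C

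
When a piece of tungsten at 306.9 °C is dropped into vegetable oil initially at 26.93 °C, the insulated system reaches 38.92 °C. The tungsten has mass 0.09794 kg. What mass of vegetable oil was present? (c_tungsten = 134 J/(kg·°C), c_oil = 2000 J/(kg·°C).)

m ≈ 0.147 kg

Let T be the final temperature. ΣQ_i = 0:
0.09794·134·(38.92 − 306.9) + m·2000·(38.92 − 26.93) = 0
23980 m = 3517
m = 3517/23980 ≈ 0.1467 kg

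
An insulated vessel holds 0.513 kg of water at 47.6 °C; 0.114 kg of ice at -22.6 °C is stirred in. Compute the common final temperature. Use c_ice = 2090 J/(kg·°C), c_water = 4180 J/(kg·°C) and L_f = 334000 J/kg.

T_f ≈ 22.4 °C

Energy conservation, ΣQ = 0:
warm ice to 0 °C: 0.114·2090·(0 − (-22.6)) = 5384.7; fusion: m_ice L_f = 0.114·334000 = 38076; warm the meltwater: 476.52 T; water: 2144.3(T − 47.6)
2620.9 T = 102071 − 43461 = 58610
T ≈ 22.36 °C. Since T > 0 °C, the all-ice-melts assumption holds.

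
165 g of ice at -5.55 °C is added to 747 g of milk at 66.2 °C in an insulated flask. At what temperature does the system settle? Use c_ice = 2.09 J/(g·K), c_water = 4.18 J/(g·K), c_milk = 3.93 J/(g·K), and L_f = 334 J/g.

T_f ≈ 37.9 °C

Energy balance with sensible and latent terms:
warm ice to 0 °C: 165×2.09×(0 − (-5.55)) = 1913.9
  fusion: m_ice L_f = 165×334 = 55110
  meltwater 0→T: 165×4.18×T = 689.7 T
  milk cools: 747×3.93×(T − 66.2) = 2935.7(T − 66.2)
3625.4 T = 194344 − 57024 = 137320
T ≈ 37.88 °C. Since T > 0 °C, the all-ice-melts assumption holds.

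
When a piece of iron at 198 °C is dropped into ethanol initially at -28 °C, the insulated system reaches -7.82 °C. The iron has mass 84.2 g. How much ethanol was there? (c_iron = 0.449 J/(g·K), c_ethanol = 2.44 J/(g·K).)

m ≈ 158 g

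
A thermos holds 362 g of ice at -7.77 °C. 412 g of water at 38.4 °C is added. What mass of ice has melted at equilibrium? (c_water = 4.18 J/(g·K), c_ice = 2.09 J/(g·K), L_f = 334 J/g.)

Heat available from the water dropping to 0 °C: 412×4.18×38.4 = 66131 J.
Of that, 362×2.09×7.77 = 5878.6 J goes to bring the ice to 0 °C, leaving 60252 J.
Melting all 362 g of ice would need 362×334 = 120908 J.
That's not enough to melt it all — equilibrium is at 0 °C with ice remaining.
m_melt = 60252 / L_f = 180.4 g.

m_melted ≈ 180 g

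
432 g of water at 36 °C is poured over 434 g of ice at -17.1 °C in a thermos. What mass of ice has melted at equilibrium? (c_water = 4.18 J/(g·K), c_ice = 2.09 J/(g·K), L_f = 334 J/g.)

m_melted ≈ 148 g

Water can give up m c ΔT = 432×4.18×36 = 65007 J before reaching 0 °C.
Warming the ice to 0 °C takes 434×2.09×17.1 = 15511 J, leaving 49497 J for melting.
Fully melting the ice requires m_ice L_f = 434×334 = 144956 J.
Since 49497 < 144956 J, not all the ice melts; equilibrium is at 0 °C.
m_melted×334 = 49497  ⇒  m_melted ≈ 148.2 g.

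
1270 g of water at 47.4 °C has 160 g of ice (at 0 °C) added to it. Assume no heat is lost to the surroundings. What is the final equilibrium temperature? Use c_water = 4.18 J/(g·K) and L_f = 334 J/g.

T_f ≈ 33.2 °C

Setting the total heat transfer to zero:
fusion: m_ice L_f = 160·334 = 53440; meltwater 0→T: 160·4.18·T = 668.8 T; water: 5308.6(T − 47.4)
5977.4 T = 251628 − 53440 = 198188
T ≈ 33.16 °C — above 0 °C, consistent with complete melting.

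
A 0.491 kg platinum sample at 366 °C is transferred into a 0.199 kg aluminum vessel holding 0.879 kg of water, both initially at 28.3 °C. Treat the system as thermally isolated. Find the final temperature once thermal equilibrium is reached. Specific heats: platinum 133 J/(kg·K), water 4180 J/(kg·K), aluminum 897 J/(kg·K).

Conservation of energy gives ΣQ = 0:
0.491·133·(T − 366) + 0.879·4180·(T − 28.3) + 0.199·897·(T − 28.3) = 0
(65.3 + 3674.2 + 178.5) T = 65.3·366 + 3674.2·28.3 + 178.5·28.3
T ≈ 33.93 °C

T_f ≈ 33.9 °C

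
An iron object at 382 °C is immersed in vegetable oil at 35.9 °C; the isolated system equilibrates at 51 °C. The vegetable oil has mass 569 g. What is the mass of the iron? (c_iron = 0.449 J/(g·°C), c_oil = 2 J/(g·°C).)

m ≈ 116 g

|Q_iron| = |Q_oil|:
m·0.449·(382 − 51) = 569·2·(51 − 35.9)
148.62 m = 17184  ⇒  m ≈ 115.6 g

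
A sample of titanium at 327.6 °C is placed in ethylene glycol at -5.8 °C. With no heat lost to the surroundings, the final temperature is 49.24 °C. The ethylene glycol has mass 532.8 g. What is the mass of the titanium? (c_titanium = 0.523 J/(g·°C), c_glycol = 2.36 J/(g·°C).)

Let T be the final temperature. ΣQ_i = 0:
m×0.523×(49.24 − 327.6) + 532.8×2.36×(49.24 − (-5.8)) = 0
-145.58 m = -69208
m = -69208/-145.58 ≈ 475.4 g

m ≈ 475 g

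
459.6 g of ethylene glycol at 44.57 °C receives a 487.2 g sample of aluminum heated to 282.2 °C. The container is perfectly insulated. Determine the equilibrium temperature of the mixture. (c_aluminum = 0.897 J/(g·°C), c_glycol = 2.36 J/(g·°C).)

Taking heat into each body as positive, Σ m c ΔT = 0:
487.2×0.897×(T − 282.2) + 459.6×2.36×(T − 44.57) = 0
437.02(T − 282.2) + 1084.7(T − 44.57) = 0
1521.7 T = 171670
T ≈ 112.82 °C

T_f ≈ 112.8 °C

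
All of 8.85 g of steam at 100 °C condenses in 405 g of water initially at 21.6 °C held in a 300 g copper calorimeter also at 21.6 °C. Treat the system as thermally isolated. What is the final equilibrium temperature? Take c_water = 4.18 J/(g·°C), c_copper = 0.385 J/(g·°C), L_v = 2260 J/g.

T_f ≈ 34.0 °C

Energy balance with sensible and latent terms:
latent heat released on condensation: 8.85×2260 = 20001
  condensed water 100 °C→T: 36.99(T − 100)
  water warms: 405×4.18×(T − 21.6) = 1692.9(T − 21.6)
  copper cup: 300×0.385×(T − 21.6) = 115.5(T − 21.6)
1845.4 T = 20001 + 3699.3 + 39061 = 62762
T ≈ 34.01 °C — below 100 °C, confirming all the steam condensed.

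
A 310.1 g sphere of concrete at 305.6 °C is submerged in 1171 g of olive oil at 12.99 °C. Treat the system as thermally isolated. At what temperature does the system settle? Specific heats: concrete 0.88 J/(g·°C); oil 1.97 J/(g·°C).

Energy conservation, ΣQ = 0:
310.1*0.88*(T − 305.6) + 1171*1.97*(T − 12.99) = 0
272.89(T − 305.6) + 2306.9(T − 12.99) = 0
2579.8 T = 113361
T = 113361 / 2579.8 = 43.9 °C

T_f ≈ 43.9 °C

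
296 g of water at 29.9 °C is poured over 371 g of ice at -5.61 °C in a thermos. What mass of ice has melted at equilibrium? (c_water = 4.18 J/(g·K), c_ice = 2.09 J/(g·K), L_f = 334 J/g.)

Cooling the water to 0 °C releases 296×4.18×29.9 = 36995 J.
Of that, 371×2.09×5.61 = 4349.9 J goes to bring the ice to 0 °C, leaving 32645 J.
Fully melting the ice requires m_ice L_f = 371×334 = 123914 J.
Since 32645 < 123914 J, not all the ice melts; equilibrium is at 0 °C.
m_melt = 32645 / L_f = 97.74 g.

m_melted ≈ 97.7 g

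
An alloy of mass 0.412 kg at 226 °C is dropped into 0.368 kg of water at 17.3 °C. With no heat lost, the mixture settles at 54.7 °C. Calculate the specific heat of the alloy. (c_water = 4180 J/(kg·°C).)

c ≈ 815 J/(kg·°C)

Heat lost by the alloy = heat gained by the water:
0.412·c·(226 − 54.7) = 0.368·4180·(54.7 − 17.3)
70.58 c = 57530  ⇒  c ≈ 815.2 J/(kg·°C)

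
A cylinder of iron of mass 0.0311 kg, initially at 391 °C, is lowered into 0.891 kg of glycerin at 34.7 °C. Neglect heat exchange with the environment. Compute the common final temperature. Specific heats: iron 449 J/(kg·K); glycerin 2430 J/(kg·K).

T_f ≈ 37.0 °C

Net heat exchanged in the isolated system is zero:
0.0311·449·(T − 391) + 0.891·2430·(T − 34.7) = 0
13.96(T − 391) + 2165.1(T − 34.7) = 0
2179.1 T = 80590
T ≈ 36.98 °C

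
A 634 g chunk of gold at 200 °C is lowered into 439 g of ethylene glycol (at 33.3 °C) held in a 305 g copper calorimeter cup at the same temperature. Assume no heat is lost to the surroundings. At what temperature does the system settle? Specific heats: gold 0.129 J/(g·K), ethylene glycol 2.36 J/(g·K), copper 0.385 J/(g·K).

Taking heat into each body as positive, Σ m c ΔT = 0:
634×0.129×(T − 200) + 439×2.36×(T − 33.3) + 305×0.385×(T − 33.3) = 0
81.79(T − 200) + 1036(T − 33.3) + 117.42(T − 33.3) = 0
1235.3 T = 54768
T ≈ 44.34 °C

T_f ≈ 44.3 °C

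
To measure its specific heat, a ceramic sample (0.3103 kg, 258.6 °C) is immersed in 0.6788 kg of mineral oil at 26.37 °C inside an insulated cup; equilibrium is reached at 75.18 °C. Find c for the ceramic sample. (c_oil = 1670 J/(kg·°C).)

m_s c (T_s − T_f) = m_oil c_oil (T_f − T_0):
0.3103×c×(258.6 − 75.18) = 0.6788×1670×(75.18 − 26.37)
56.92 c = 55331  ⇒  c ≈ 972.2 J/(kg·°C)

c ≈ 972 J/(kg·°C)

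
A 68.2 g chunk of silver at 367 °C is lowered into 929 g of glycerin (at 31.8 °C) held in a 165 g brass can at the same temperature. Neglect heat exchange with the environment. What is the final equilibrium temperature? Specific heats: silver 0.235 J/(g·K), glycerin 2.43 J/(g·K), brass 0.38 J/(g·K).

T_f ≈ 34.1 °C

Let T be the final temperature. ΣQ_i = 0:
68.2×0.235×(T − 367) + 929×2.43×(T − 31.8) + 165×0.38×(T − 31.8) = 0
2336.2 T = 79663
T ≈ 34.10 °C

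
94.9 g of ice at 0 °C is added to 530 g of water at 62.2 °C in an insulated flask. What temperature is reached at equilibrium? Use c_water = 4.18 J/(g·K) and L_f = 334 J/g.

T_f ≈ 40.6 °C

Taking heat into each body as positive, Σ m c ΔT = 0:
melt ice: 94.9×334 = 31697; meltwater 0→T: 94.9×4.18×T = 396.68 T; water cools: 530×4.18×(T − 62.2) = 2215.4(T − 62.2)
2612.1 T = 137798 − 31697 = 106101
T ≈ 40.62 °C. Since T > 0 °C, the all-ice-melts assumption holds.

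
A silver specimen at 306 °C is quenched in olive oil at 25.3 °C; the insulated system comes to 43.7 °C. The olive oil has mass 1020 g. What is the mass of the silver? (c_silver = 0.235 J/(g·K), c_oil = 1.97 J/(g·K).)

m ≈ 600 g

Heat lost by the silver = heat gained by the oil:
m×0.235×(306 − 43.7) = 1020×1.97×(43.7 − 25.3)
61.64 m = 36973  ⇒  m ≈ 599.8 g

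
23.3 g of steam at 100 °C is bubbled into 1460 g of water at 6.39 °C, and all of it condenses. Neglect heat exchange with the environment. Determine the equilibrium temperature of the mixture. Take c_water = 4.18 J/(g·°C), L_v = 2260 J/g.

T_f ≈ 16.4 °C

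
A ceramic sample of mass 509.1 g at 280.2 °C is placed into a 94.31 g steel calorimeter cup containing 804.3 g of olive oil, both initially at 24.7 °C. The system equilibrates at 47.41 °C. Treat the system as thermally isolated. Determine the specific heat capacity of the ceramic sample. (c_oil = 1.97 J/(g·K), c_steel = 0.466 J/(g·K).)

Heat gained plus heat lost sum to zero:
509.1×c×(47.41 − 280.2) + 804.3×1.97×(47.41 − 24.7) + 94.31×0.466×(47.41 − 24.7) = 0
-118513 c = -36981
c = -36981/-118513 ≈ 0.312 J/(g·K)

c ≈ 0.312 J/(g·K)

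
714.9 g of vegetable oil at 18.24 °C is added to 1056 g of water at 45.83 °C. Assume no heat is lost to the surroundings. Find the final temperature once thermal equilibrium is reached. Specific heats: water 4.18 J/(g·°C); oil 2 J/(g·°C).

T_f ≈ 39.1 °C

Let T be the final temperature. ΣQ_i = 0:
1056×4.18×(T − 45.83) + 714.9×2×(T − 18.24) = 0
(4414.1 + 1429.8) T = 4414.1×45.83 + 1429.8×18.24
T = 228377 / 5843.9 = 39.1 °C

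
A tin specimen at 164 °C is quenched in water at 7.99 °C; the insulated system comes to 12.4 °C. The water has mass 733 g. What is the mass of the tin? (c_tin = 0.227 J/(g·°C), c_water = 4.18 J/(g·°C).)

m ≈ 393 g

Net heat exchanged in the isolated system is zero:
m×0.227×(12.4 − 164) + 733×4.18×(12.4 − 7.99) = 0
-34.41 m = -13512
m = -13512/-34.41 ≈ 392.6 g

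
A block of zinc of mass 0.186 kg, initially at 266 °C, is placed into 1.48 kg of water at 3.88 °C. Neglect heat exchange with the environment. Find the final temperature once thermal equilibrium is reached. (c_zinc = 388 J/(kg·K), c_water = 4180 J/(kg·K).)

T_f = Σ m_i c_i T_i / Σ m_i c_i:
T_f = (72.17·266 + 6186.4·3.88) / (72.17 + 6186.4)
    = 43200 / 6258.6 ≈ 6.90 °C

T_f ≈ 6.9 °C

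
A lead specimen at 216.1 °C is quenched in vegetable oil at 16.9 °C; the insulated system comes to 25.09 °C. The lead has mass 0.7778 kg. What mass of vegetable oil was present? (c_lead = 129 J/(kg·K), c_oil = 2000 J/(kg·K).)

Heat lost by the lead = heat gained by the oil:
0.7778×129×(216.1 − 25.09) = m×2000×(25.09 − 16.9)
16380 m = 19165  ⇒  m ≈ 1.17 kg

m ≈ 1.17 kg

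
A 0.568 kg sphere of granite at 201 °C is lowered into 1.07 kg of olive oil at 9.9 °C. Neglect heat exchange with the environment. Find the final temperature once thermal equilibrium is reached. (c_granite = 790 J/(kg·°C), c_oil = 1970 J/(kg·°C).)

T_f ≈ 43.4 °C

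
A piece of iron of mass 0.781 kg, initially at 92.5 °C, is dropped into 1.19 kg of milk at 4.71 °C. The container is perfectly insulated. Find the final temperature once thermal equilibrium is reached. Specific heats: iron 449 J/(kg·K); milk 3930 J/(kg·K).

T_f ≈ 10.8 °C

Let T be the final temperature. ΣQ_i = 0:
0.781*449*(T − 92.5) + 1.19*3930*(T − 4.71) = 0
350.67(T − 92.5) + 4676.7(T − 4.71) = 0
(350.67 + 4676.7) T = 350.67*92.5 + 4676.7*4.71
T ≈ 10.83 °C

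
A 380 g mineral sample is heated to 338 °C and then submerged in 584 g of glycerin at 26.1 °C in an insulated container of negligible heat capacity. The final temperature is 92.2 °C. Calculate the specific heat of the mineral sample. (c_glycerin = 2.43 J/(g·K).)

c ≈ 1 J/(g·K)

Energy conservation, ΣQ = 0:
380·c·(92.2 − 338) + 584·2.43·(92.2 − 26.1) = 0
-93404 c = -93804
c = -93804/-93404 ≈ 1.004 J/(g·K)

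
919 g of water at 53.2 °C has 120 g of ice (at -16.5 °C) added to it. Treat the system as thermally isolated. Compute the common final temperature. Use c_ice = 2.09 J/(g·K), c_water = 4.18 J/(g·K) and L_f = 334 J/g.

Energy conservation, ΣQ = 0:
warm ice to 0 °C: 120·2.09·(0 − (-16.5)) = 4138.2
  latent heat to melt: 120·334 = 40080
  warm the meltwater: 501.6 T
  water cools: 919·4.18·(T − 53.2) = 3841.4(T − 53.2)
4343 T = 204364 − 44218 = 160145
T ≈ 36.87 °C — above 0 °C, consistent with complete melting.

T_f ≈ 36.9 °C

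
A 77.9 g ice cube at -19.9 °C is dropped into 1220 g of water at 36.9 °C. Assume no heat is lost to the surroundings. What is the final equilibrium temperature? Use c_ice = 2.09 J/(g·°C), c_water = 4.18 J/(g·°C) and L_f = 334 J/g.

Net heat exchanged in the isolated system is zero:
warm ice to 0 °C: 77.9·2.09·(0 − (-19.9)) = 3239.9
  fusion: m_ice L_f = 77.9·334 = 26019
  meltwater 0→T: 77.9·4.18·T = 325.62 T
  water cools: 1220·4.18·(T − 36.9) = 5099.6(T − 36.9)
5425.2 T = 188175 − 29259 = 158917
T ≈ 29.29 °C — above 0 °C, consistent with complete melting.

T_f ≈ 29.3 °C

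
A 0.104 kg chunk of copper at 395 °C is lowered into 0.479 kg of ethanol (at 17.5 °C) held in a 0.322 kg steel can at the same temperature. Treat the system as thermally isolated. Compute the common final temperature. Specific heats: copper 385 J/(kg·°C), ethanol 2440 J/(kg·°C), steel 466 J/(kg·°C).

T_f ≈ 28.6 °C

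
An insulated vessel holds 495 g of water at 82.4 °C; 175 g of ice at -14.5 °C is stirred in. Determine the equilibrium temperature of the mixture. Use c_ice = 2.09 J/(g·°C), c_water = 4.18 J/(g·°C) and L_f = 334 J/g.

T_f ≈ 38.1 °C

Sum of m c ΔT and latent-heat terms is zero:
ice -14.5→0 °C: 175·2.09·14.5 = 5303.4; latent heat to melt: 175·334 = 58450; meltwater 0→T: 175·4.18·T = 731.5 T; water: 2069.1(T − 82.4)
2800.6 T = 170494 − 63753 = 106740
T ≈ 38.11 °C — above 0 °C, consistent with complete melting.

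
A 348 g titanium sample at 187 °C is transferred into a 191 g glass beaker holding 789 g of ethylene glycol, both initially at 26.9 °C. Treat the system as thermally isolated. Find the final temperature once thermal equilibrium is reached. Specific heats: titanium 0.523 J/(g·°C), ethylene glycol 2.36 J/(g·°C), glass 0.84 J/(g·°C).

T_f ≈ 40.1 °C

Heat gained plus heat lost sum to zero:
348×0.523×(T − 187) + 789×2.36×(T − 26.9) + 191×0.84×(T − 26.9) = 0
(182 + 1862 + 160.44) T = 182×187 + 1862×26.9 + 160.44×26.9
T = 88439/2204.5 ≈ 40.12 °C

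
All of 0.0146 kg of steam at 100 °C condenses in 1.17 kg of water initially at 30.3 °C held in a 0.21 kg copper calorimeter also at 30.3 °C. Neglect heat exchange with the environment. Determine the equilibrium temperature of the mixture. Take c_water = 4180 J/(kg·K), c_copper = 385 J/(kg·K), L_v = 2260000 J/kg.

T_f ≈ 37.7 °C

Heat gained plus heat lost sum to zero:
steam→water at 100 °C releases m L_v = 0.0146·2260000 = 32996
  condensate cools 100→T: 0.0146·4180·(T − 100) = 61.03(T − 100)
  water warms: 1.17·4180·(T − 30.3) = 4890.6(T − 30.3)
  cup: 80.85(T − 30.3)
5032.5 T = 32996 + 6102.8 + 150635 = 189734
T ≈ 37.70 °C, under the boiling point, so the assumption holds.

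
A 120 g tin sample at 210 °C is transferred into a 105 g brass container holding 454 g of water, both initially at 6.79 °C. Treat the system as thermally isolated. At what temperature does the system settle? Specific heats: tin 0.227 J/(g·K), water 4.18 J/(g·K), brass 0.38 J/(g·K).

Heat gained plus heat lost sum to zero:
120×0.227×(T − 210) + 454×4.18×(T − 6.79) + 105×0.38×(T − 6.79) = 0
27.24(T − 210) + 1897.7(T − 6.79) + 39.9(T − 6.79) = 0
(27.24 + 1897.7 + 39.9) T = 27.24×210 + 1897.7×6.79 + 39.9×6.79
T = 18877/1964.9 ≈ 9.61 °C

T_f ≈ 9.6 °C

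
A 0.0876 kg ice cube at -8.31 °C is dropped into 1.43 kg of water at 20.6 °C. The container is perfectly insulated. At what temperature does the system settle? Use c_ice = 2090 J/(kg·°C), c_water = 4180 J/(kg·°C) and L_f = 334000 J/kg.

T_f ≈ 14.6 °C

Setting the total heat transfer to zero:
ice -8.31→0 °C: 0.0876·2090·8.31 = 1521.4; latent heat to melt: 0.0876·334000 = 29258; warm the meltwater: 366.17 T; water cools: 1.43·4180·(T − 20.6) = 5977.4(T − 20.6)
6343.6 T = 123134 − 30780 = 92355
T ≈ 14.56 °C. Since T > 0 °C, the all-ice-melts assumption holds.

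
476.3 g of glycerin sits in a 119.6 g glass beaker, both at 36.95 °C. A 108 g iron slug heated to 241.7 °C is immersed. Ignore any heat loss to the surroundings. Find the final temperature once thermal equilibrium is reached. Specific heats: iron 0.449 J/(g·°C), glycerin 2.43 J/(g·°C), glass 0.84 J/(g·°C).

Setting the total heat transfer to zero:
108·0.449·(T − 241.7) + 476.3·2.43·(T − 36.95) + 119.6·0.84·(T − 36.95) = 0
1306.4 T = 58199
T = 58199/1306.4 ≈ 44.55 °C

T_f ≈ 44.6 °C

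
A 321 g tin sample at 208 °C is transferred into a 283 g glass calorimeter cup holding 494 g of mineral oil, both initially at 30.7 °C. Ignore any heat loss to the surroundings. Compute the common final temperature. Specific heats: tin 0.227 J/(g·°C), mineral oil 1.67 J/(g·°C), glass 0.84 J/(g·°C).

Conservation of energy gives ΣQ = 0:
321×0.227×(T − 208) + 494×1.67×(T − 30.7) + 283×0.84×(T − 30.7) = 0
72.87(T − 208) + 824.98(T − 30.7) + 237.72(T − 30.7) = 0
1135.6 T = 47781
T = 47781 / 1135.6 = 42.1 °C

T_f ≈ 42.1 °C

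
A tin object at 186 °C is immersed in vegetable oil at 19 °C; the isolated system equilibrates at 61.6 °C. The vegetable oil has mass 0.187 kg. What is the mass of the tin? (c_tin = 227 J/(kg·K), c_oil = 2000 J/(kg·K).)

m ≈ 0.564 kg

Heat lost by the tin = heat gained by the oil:
m·227·(186 − 61.6) = 0.187·2000·(61.6 − 19)
28239 m = 15932  ⇒  m ≈ 0.5642 kg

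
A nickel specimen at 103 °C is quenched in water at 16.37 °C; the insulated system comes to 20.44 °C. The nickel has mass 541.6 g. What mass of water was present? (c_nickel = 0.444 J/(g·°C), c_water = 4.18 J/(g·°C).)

Heat lost by the nickel = heat gained by the water:
541.6×0.444×(103 − 20.44) = m×4.18×(20.44 − 16.37)
17.01 m = 19853  ⇒  m ≈ 1167 g

m ≈ 1170 g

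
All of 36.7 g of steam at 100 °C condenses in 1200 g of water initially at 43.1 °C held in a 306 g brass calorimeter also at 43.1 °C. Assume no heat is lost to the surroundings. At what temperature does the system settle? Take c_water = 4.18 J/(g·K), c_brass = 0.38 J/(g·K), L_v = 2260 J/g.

Energy balance with sensible and latent terms:
steam→water at 100 °C releases m L_v = 36.7·2260 = 82942; condensed water 100 °C→T: 153.41(T − 100); original water: 5016(T − 43.1); cup: 116.28(T − 43.1)
5285.7 T = 82942 + 15341 + 221201 = 319484
T ≈ 60.44 °C — below 100 °C, confirming all the steam condensed.

T_f ≈ 60.4 °C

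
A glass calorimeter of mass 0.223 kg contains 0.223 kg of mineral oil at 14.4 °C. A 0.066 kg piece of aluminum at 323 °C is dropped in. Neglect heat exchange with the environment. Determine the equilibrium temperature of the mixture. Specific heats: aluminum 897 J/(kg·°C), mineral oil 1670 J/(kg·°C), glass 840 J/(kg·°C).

T_f ≈ 43.9 °C

Conservation of energy gives ΣQ = 0:
0.066*897*(T − 323) + 0.223*1670*(T − 14.4) + 0.223*840*(T − 14.4) = 0
59.2(T − 323) + 372.41(T − 14.4) + 187.32(T − 14.4) = 0
618.93 T = 27182
T = 27182/618.93 ≈ 43.92 °C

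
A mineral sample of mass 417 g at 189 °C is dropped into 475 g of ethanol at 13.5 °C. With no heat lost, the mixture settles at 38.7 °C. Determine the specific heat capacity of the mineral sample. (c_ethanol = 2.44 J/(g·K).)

c ≈ 0.466 J/(g·K)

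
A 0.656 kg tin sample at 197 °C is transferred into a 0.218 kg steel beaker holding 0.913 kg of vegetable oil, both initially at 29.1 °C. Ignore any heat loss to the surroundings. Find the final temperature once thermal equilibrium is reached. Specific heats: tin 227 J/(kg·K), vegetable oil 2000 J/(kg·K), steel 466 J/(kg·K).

T_f ≈ 41.1 °C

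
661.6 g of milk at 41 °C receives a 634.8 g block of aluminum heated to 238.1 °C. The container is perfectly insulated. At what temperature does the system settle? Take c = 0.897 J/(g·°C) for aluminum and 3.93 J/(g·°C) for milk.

T_f ≈ 76.4 °C

T_f is the heat-capacity-weighted average of the initial temperatures:
T_f = (569.42*238.1 + 2600.1*41) / (569.42 + 2600.1)
    = 242181 / 3169.5 ≈ 76.41 °C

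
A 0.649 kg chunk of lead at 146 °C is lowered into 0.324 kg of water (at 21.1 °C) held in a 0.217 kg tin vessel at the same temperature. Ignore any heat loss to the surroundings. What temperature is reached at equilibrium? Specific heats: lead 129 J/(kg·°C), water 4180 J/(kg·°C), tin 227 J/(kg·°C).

T_f = Σ m_i c_i T_i / Σ m_i c_i:
T_f = (83.72*146 + 1354.3*21.1 + 49.26*21.1) / (83.72 + 1354.3 + 49.26)
    = 41839 / 1487.3 ≈ 28.13 °C

T_f ≈ 28.1 °C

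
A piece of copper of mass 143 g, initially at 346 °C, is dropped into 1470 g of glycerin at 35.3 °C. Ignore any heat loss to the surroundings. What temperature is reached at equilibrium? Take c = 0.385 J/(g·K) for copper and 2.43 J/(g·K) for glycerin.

Let T be the final temperature. ΣQ_i = 0:
143*0.385*(T − 346) + 1470*2.43*(T − 35.3) = 0
55.05(T − 346) + 3572.1(T − 35.3) = 0
(55.05 + 3572.1) T = 55.05*346 + 3572.1*35.3
T = 145144 / 3627.2 = 40 °C

T_f ≈ 40.0 °C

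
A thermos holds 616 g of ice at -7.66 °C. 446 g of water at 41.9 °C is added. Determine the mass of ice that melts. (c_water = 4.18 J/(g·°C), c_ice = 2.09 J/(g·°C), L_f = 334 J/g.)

Heat available from the water dropping to 0 °C: 446×4.18×41.9 = 78113 J.
Of that, 616×2.09×7.66 = 9861.8 J goes to bring the ice to 0 °C, leaving 68252 J.
Melting all 616 g of ice would need 616×334 = 205744 J.
Since 68252 < 205744 J, not all the ice melts; equilibrium is at 0 °C.
Mass melted = 68252/334 ≈ 204.3 g.

m_melted ≈ 204 g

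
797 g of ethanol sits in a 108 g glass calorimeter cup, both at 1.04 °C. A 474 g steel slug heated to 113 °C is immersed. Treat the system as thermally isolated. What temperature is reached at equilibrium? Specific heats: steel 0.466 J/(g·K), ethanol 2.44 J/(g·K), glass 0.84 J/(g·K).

T_f ≈ 12.0 °C

Taking heat into each body as positive, Σ m c ΔT = 0:
474×0.466×(T − 113) + 797×2.44×(T − 1.04) + 108×0.84×(T − 1.04) = 0
2256.3 T = 27077
T = 27077 / 2256.3 = 12 °C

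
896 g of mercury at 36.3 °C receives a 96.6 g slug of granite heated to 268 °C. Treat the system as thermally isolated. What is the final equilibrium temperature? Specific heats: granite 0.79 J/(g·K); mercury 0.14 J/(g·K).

Set heat shed by the hot body equal to heat absorbed by the cold body:
96.6·0.79·(268 − T) = 896·0.14·(T − 36.3)
76.31(268 − T) = 125.44(T − 36.3)
201.75 T = 25006  ⇒  T ≈ 123.94 °C

T_f ≈ 123.9 °C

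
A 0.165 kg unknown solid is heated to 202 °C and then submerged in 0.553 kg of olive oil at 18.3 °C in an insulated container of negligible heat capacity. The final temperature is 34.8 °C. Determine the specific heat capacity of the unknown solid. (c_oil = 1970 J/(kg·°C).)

c ≈ 652 J/(kg·°C)

Conservation of energy gives ΣQ = 0:
0.165×c×(34.8 − 202) + 0.553×1970×(34.8 − 18.3) = 0
-27.59 c = -17975
c = -17975/-27.59 ≈ 651.6 J/(kg·°C)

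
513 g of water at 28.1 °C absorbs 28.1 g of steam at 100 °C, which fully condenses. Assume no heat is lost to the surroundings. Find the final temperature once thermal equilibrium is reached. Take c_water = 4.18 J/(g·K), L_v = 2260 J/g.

Taking heat into each body as positive, Σ m c ΔT = 0:
condense steam: −28.1×2260 = −63506; condensed water 100 °C→T: 117.46(T − 100); original water: 2144.3(T − 28.1)
2261.8 T = 63506 + 11746 + 60256 = 135508
T ≈ 59.91 °C, under the boiling point, so the assumption holds.

T_f ≈ 59.9 °C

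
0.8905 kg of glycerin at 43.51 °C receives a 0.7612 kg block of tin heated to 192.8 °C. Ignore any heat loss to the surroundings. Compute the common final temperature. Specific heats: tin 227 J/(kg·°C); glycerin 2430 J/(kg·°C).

T_f is the heat-capacity-weighted average of the initial temperatures:
T_f = (172.79·192.8 + 2163.9·43.51) / (172.79 + 2163.9)
    = 127466 / 2336.7 ≈ 54.55 °C

T_f ≈ 54.5 °C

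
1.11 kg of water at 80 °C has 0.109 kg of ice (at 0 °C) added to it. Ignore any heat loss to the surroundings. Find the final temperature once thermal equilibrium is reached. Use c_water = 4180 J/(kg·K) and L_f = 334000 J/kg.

T_f ≈ 65.7 °C

Net heat exchanged in the isolated system is zero:
melt ice: 0.109×334000 = 36406; warm the meltwater: 455.62 T; water cools: 1.11×4180×(T − 80) = 4639.8(T − 80)
5095.4 T = 371184 − 36406 = 334778
T ≈ 65.70 °C (positive, so assuming full melt was valid).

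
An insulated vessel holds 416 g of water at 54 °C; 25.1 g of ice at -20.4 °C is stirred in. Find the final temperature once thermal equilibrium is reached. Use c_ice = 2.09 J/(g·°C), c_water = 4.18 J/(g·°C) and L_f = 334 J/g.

Net heat exchanged in the isolated system is zero:
warm ice to 0 °C: 25.1·2.09·(0 − (-20.4)) = 1070.2; latent heat to melt: 25.1·334 = 8383.4; meltwater 0→T: 25.1·4.18·T = 104.92 T; water cools: 416·4.18·(T − 54) = 1738.9(T − 54)
1843.8 T = 93900 − 9453.6 = 84446
T ≈ 45.80 °C — above 0 °C, consistent with complete melting.

T_f ≈ 45.8 °C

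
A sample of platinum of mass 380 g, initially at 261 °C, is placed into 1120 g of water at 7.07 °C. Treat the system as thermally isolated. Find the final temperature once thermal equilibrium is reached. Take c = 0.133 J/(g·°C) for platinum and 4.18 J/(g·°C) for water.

T_f ≈ 9.8 °C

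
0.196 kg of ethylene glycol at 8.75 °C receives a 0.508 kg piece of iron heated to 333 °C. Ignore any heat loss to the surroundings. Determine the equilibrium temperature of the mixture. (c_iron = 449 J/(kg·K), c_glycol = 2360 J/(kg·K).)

T_f ≈ 115.8 °C

Taking heat into each body as positive, Σ m c ΔT = 0:
0.508*449*(T − 333) + 0.196*2360*(T − 8.75) = 0
690.65 T = 80002
T ≈ 115.84 °C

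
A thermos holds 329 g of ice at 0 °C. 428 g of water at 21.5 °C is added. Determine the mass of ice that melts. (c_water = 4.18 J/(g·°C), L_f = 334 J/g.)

m_melted ≈ 115 g

Heat available from the water dropping to 0 °C: 428·4.18·21.5 = 38464 J.
To melt every bit of ice: 329·334 = 109886 J.
That's not enough to melt it all — equilibrium is at 0 °C with ice remaining.
Mass melted = 38464/334 ≈ 115.2 g.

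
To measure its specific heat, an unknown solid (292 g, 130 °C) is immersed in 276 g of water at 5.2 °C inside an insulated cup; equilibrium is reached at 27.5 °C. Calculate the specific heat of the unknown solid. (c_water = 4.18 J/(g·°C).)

c ≈ 0.86 J/(g·°C)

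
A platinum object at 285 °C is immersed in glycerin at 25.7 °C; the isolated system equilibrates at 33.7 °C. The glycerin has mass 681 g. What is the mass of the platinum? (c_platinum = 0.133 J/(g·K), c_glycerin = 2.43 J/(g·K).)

m ≈ 396 g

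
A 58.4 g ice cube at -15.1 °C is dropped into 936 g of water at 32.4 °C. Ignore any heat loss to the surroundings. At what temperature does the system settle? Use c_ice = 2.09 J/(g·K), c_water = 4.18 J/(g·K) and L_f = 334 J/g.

Let T be the final temperature. ΣQ_i = 0:
warm ice to 0 °C: 58.4·2.09·(0 − (-15.1)) = 1843
  latent heat to melt: 58.4·334 = 19506
  warm the meltwater: 244.11 T
  water: 3912.5(T − 32.4)
4156.6 T = 126764 − 21349 = 105416
T ≈ 25.36 °C. Since T > 0 °C, the all-ice-melts assumption holds.

T_f ≈ 25.4 °C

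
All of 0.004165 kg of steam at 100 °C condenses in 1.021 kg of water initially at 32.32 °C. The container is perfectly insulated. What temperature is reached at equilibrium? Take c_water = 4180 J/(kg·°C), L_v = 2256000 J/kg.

T_f ≈ 34.8 °C

Heat gained plus heat lost sum to zero:
condense steam: −0.004165·2256000 = −9396.2
  condensed water 100 °C→T: 17.41(T − 100)
  water warms: 1.021·4180·(T − 32.32) = 4267.8(T − 32.32)
4285.2 T = 9396.2 + 1741 + 137935 = 149072
T ≈ 34.79 °C, under the boiling point, so the assumption holds.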